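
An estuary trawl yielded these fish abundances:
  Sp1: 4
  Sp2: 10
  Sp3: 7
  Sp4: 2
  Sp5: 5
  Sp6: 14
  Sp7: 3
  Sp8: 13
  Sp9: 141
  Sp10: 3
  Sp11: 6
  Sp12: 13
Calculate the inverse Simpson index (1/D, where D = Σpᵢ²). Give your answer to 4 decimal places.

2.3637

Total N = 4+10+7+2+5+14+3+13+141+3+6+13 = 221, so the proportions are 0.0180995, 0.0452489, 0.0316742, 0.0090498, 0.0226244, 0.0633484, 0.0135747, 0.0588235, 0.638009, 0.0135747, 0.0271493, 0.0588235 (working shown to 7 dp, full precision carried).
D = 0.0180995² + 0.0452489² + 0.0316742² + 0.0090498² + 0.0226244² + 0.0633484² + 0.0135747² + 0.0588235² + 0.638009² + 0.0135747² + 0.0271493² + 0.0588235² = 0.0003276 + 0.0020475 + 0.0010033 + 0.0000819 + 0.0005119 + 0.0040130 + 0.0001843 + 0.0034602 + 0.4070555 + 0.0001843 + 0.0007371 + 0.0034602 = 0.4230667.
So 1/D = 2.363694, i.e. 2.3637 to 4 decimal places.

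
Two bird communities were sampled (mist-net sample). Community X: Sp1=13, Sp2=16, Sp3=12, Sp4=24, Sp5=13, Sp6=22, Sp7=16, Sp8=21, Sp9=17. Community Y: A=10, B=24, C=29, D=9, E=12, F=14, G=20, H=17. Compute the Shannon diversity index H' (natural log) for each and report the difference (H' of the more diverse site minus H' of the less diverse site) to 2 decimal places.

Community X: N=154, proportions 0.0844, 0.1039, 0.0779, 0.1558, 0.0844, 0.1429, 0.1039, 0.1364, 0.1104, giving H' = 2.1694 (working shown to 4 dp, full precision carried).
Community Y: N=135, proportions 0.0741, 0.1778, 0.2148, 0.0667, 0.0889, 0.1037, 0.1481, 0.1259, giving H' = 2.0048.
Difference = |2.1694 − 2.0048| = 0.1646, i.e. 0.16 to 2 decimal places.

0.16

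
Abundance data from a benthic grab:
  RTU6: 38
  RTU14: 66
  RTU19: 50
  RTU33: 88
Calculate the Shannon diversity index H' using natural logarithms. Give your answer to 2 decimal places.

Total N = 38+66+50+88 = 242, so the proportions are 0.157, 0.2727, 0.2066, 0.3636 (working shown to 4 dp, full precision carried).
Each pᵢ ln pᵢ term: 0.157×(-1.8514)=-0.2907, 0.2727×(-1.2993)=-0.3543, 0.2066×(-1.5769)=-0.3258, 0.3636×(-1.0116)=-0.3679.
Sum = -1.3387, so H' = 1.34.

1.34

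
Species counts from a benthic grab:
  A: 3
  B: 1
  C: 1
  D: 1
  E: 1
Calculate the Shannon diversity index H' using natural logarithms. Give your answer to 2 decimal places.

Total N = 3+1+1+1+1 = 7, so the proportions are 0.4286, 0.1429, 0.1429, 0.1429, 0.1429 (working shown to 4 dp, full precision carried).
Each pᵢ ln pᵢ term: 0.4286×(-0.8473)=-0.3631, 0.1429×(-1.9459)=-0.2780, 0.1429×(-1.9459)=-0.2780, 0.1429×(-1.9459)=-0.2780, 0.1429×(-1.9459)=-0.2780.
Sum = -1.4751, so H' = 1.48.

1.48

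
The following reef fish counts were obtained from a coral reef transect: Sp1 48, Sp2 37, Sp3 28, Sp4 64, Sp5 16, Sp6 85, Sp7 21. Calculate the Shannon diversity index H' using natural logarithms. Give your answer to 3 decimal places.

1.805

Total N = 48+37+28+64+16+85+21 = 299, so the proportions are 0.16054, 0.12375, 0.09365, 0.21405, 0.05351, 0.28428, 0.07023 (working shown to 5 dp, full precision carried).
Each pᵢ ln pᵢ term: 0.16054×(-1.82924)=-0.29366, 0.12375×(-2.08953)=-0.25857, 0.09365×(-2.36824)=-0.22177, 0.21405×(-1.54156)=-0.32997, 0.05351×(-2.92785)=-0.15667, 0.28428×(-1.25779)=-0.35757, 0.07023×(-2.65592)=-0.18654.
Sum = -1.80475, so H' = 1.805.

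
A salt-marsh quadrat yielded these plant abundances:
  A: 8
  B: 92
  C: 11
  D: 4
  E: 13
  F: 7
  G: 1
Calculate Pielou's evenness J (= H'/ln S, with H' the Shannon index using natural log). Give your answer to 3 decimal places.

Total N = 8+92+11+4+13+7+1 = 136, so the proportions are 0.05882, 0.67647, 0.08088, 0.02941, 0.09559, 0.05147, 0.00735 (working shown to 5 dp, full precision carried).
H' = −Σ pᵢ ln pᵢ = −((-0.16666) + (-0.26441) + (-0.20340) + (-0.10372) + (-0.22441) + (-0.15270) + (-0.03612)) = 1.15142.
With S = 7 species, ln S = 1.94591, so J = 1.15142/1.94591 = 0.59171, i.e. 0.592 to 3 decimal places.

0.592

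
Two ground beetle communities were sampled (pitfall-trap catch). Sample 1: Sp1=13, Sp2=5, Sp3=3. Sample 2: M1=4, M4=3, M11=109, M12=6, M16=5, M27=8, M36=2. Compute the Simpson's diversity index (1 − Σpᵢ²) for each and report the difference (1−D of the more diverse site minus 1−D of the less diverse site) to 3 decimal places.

0.181

Sample 1: N=21, proportions 0.61905, 0.2381, 0.14286, giving 1−D = 0.53968 (working shown to 5 dp, full precision carried).
Sample 2: N=137, proportions 0.0292, 0.0219, 0.79562, 0.0438, 0.0365, 0.05839, 0.0146, giving 1−D = 0.35878.
Difference = |0.53968 − 0.35878| = 0.18090, i.e. 0.181 to 3 decimal places.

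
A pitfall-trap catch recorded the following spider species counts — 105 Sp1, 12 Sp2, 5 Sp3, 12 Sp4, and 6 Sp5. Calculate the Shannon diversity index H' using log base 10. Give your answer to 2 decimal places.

0.39

Total N = 105+12+5+12+6 = 140, so the proportions are 0.75, 0.0857, 0.0357, 0.0857, 0.0429 (working shown to 4 dp, full precision carried).
Each pᵢ log₁₀ pᵢ term: 0.75×(-0.1249)=-0.0937, 0.0857×(-1.0669)=-0.0915, 0.0357×(-1.4472)=-0.0517, 0.0857×(-1.0669)=-0.0915, 0.0429×(-1.3680)=-0.0586.
Sum = -0.3869, so H' = 0.39.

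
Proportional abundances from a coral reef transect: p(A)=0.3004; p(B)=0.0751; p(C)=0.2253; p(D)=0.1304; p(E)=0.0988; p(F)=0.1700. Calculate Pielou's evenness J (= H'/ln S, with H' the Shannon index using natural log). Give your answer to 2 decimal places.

0.94

H' = −Σ pᵢ ln pᵢ = −((-0.3613) + (-0.1944) + (-0.3358) + (-0.2656) + (-0.2287) + (-0.3012)) = 1.6870 (working shown to 4 dp, full precision carried).
With S = 6 species, ln S = 1.7918, so J = 1.6870/1.7918 = 0.9416, i.e. 0.94 to 2 decimal places.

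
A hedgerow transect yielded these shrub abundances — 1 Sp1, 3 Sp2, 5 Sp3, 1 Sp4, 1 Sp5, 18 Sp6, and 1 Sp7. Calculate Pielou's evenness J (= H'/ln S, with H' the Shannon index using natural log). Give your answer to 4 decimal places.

Total N = 1+3+5+1+1+18+1 = 30, so the proportions are 0.0333333, 0.1, 0.1666667, 0.0333333, 0.0333333, 0.6, 0.0333333 (working shown to 7 dp, full precision carried).
H' = −Σ pᵢ ln pᵢ = −((-0.1133732) + (-0.2302585) + (-0.2986266) + (-0.1133732) + (-0.1133732) + (-0.3064954) + (-0.1133732)) = 1.2888734.
With S = 7 species, ln S = 1.9459101, so J = 1.2888734/1.9459101 = 0.6623499, i.e. 0.6623 to 4 decimal places.

0.6623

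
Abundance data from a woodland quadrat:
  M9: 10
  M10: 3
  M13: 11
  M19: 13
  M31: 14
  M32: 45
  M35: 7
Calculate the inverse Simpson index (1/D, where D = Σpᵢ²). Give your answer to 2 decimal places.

3.97

Total N = 10+3+11+13+14+45+7 = 103, so the proportions are 0.097087, 0.029126, 0.106796, 0.126214, 0.135922, 0.436893, 0.067961 (working shown to 6 dp, full precision carried).
D = 0.097087² + 0.029126² + 0.106796² + 0.126214² + 0.135922² + 0.436893² + 0.067961² = 0.009426 + 0.000848 + 0.011405 + 0.015930 + 0.018475 + 0.190876 + 0.004619 = 0.251579.
So 1/D = 3.9749, i.e. 3.97 to 2 decimal places.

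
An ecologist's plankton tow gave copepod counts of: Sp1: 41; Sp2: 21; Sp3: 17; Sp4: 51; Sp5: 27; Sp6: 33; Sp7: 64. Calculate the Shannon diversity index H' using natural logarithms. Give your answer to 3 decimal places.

1.855

Total N = 41+21+17+51+27+33+64 = 254, so the proportions are 0.16142, 0.08268, 0.06693, 0.20079, 0.1063, 0.12992, 0.25197 (working shown to 5 dp, full precision carried).
Each pᵢ ln pᵢ term: 0.16142×(-1.82376)=-0.29439, 0.08268×(-2.49281)=-0.20610, 0.06693×(-2.70412)=-0.18098, 0.20079×(-1.60551)=-0.32237, 0.1063×(-2.24150)=-0.23827, 0.12992×(-2.04083)=-0.26515, 0.25197×(-1.37845)=-0.34733.
Sum = -1.85458, so H' = 1.855.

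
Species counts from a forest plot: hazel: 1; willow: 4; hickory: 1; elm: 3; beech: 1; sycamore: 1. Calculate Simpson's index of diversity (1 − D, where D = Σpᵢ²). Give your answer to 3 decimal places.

Total N = 1+4+1+3+1+1 = 11, so the proportions are 0.09091, 0.36364, 0.09091, 0.27273, 0.09091, 0.09091 (working shown to 5 dp, full precision carried).
D = 0.09091² + 0.36364² + 0.09091² + 0.27273² + 0.09091² + 0.09091² = 0.00826 + 0.13223 + 0.00826 + 0.07438 + 0.00826 + 0.00826 = 0.23967.
So 1 − D = 0.76033, i.e. 0.760 to 3 decimal places.

0.760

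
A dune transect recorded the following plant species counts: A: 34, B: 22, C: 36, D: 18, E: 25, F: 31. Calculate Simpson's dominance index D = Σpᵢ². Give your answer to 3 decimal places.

Total N = 34+22+36+18+25+31 = 166, so the proportions are 0.20482, 0.13253, 0.21687, 0.10843, 0.1506, 0.18675 (working shown to 5 dp, full precision carried).
D = 0.20482² + 0.13253² + 0.21687² + 0.10843² + 0.1506² + 0.18675² = 0.04195 + 0.01756 + 0.04703 + 0.01176 + 0.02268 + 0.03487 = 0.17586.
To 3 decimal places, D = 0.176.

0.176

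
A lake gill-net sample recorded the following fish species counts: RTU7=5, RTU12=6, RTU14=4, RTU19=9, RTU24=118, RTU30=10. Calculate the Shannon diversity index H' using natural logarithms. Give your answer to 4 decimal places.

0.8786

Total N = 5+6+4+9+118+10 = 152, so the proportions are 0.032895, 0.039474, 0.026316, 0.059211, 0.776316, 0.065789 (working shown to 6 dp, full precision carried).
Each pᵢ ln pᵢ term: 0.032895×(-3.414443)=-0.112317, 0.039474×(-3.232121)=-0.127584, 0.026316×(-3.637586)=-0.095726, 0.059211×(-2.826656)=-0.167368, 0.776316×(-0.253196)=-0.196560, 0.065789×(-2.721295)=-0.179033.
Sum = -0.878587, so H' = 0.8786.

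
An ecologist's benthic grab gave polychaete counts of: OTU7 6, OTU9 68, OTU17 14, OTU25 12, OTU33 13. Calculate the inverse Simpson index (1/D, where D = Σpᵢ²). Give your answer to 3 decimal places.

2.470

Total N = 6+68+14+12+13 = 113, so the proportions are 0.053097, 0.60177, 0.123894, 0.106195, 0.115044 (working shown to 6 dp, full precision carried).
D = 0.053097² + 0.60177² + 0.123894² + 0.106195² + 0.115044² = 0.002819 + 0.362127 + 0.015350 + 0.011277 + 0.013235 = 0.404809.
So 1/D = 2.47030, i.e. 2.470 to 3 decimal places.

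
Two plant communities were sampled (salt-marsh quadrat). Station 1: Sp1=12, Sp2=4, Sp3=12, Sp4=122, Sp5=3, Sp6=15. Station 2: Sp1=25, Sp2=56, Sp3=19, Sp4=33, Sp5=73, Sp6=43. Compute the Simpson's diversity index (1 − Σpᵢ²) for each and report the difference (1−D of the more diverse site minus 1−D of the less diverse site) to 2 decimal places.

Station 1: N=168, proportions 0.0714, 0.0238, 0.0714, 0.7262, 0.0179, 0.0893, giving 1−D = 0.4536 (working shown to 4 dp, full precision carried).
Station 2: N=249, proportions 0.1004, 0.2249, 0.0763, 0.1325, 0.2932, 0.1727, giving 1−D = 0.8002.
Difference = |0.4536 − 0.8002| = 0.3466, i.e. 0.35 to 2 decimal places.

0.35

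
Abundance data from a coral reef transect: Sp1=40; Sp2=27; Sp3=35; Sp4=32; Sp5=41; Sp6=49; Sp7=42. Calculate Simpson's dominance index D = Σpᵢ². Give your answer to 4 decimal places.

Total N = 40+27+35+32+41+49+42 = 266, so the proportions are 0.150376, 0.101504, 0.131579, 0.120301, 0.154135, 0.184211, 0.157895 (working shown to 6 dp, full precision carried).
D = 0.150376² + 0.101504² + 0.131579² + 0.120301² + 0.154135² + 0.184211² + 0.157895² = 0.022613 + 0.010303 + 0.017313 + 0.014472 + 0.023758 + 0.033934 + 0.024931 = 0.147323.
To 4 decimal places, D = 0.1473.

0.1473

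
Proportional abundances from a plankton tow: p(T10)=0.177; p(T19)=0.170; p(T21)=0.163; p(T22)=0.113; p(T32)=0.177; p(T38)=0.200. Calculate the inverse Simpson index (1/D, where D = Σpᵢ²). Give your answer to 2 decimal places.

5.85

D = 0.177² + 0.17² + 0.163² + 0.113² + 0.177² + 0.2² = 0.031329 + 0.028900 + 0.026569 + 0.012769 + 0.031329 + 0.040000 = 0.170896 (working shown to 6 dp, full precision carried).
So 1/D = 5.8515, i.e. 5.85 to 2 decimal places.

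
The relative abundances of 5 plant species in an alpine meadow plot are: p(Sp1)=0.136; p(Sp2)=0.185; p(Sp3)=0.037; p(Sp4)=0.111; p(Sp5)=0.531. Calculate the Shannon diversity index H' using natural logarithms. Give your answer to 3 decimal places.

1.286

Each pᵢ ln pᵢ term (working shown to 5 dp, full precision carried): 0.136×(-1.99510)=-0.27133, 0.185×(-1.68740)=-0.31217, 0.037×(-3.29684)=-0.12198, 0.111×(-2.19823)=-0.24400, 0.531×(-0.63299)=-0.33612.
Sum = -1.28561, so H' = 1.286.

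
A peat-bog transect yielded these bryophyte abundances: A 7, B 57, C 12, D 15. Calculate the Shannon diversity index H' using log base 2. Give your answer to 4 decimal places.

1.5215

Total N = 7+57+12+15 = 91, so the proportions are 0.076923, 0.626374, 0.131868, 0.164835 (working shown to 6 dp, full precision carried).
Each pᵢ log₂ pᵢ term: 0.076923×(-3.700440)=-0.284649, 0.626374×(-0.674905)=-0.422742, 0.131868×(-2.922832)=-0.385428, 0.164835×(-2.600904)=-0.428720.
Sum = -1.521541, so H' = 1.5215.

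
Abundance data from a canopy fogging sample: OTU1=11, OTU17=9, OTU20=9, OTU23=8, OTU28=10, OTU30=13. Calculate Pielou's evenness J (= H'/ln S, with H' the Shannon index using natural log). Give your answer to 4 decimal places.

Total N = 11+9+9+8+10+13 = 60, so the proportions are 0.183333, 0.15, 0.15, 0.133333, 0.166667, 0.216667 (working shown to 6 dp, full precision carried).
H' = −Σ pᵢ ln pᵢ = −((-0.311016) + (-0.284568) + (-0.284568) + (-0.268654) + (-0.298627) + (-0.331369)) = 1.778801.
With S = 6 species, ln S = 1.791759, so J = 1.778801/1.791759 = 0.992768, i.e. 0.9928 to 4 decimal places.

0.9928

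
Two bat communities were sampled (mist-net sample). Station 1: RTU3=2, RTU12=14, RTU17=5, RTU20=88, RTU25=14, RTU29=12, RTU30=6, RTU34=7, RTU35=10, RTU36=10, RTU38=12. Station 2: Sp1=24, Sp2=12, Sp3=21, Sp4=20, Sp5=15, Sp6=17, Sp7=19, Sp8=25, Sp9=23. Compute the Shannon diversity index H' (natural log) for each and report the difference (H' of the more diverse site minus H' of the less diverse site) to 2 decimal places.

0.36

Station 1: N=180, proportions 0.01111, 0.07778, 0.02778, 0.48889, 0.07778, 0.06667, 0.03333, 0.03889, 0.05556, 0.05556, 0.06667, giving H' = 1.81855 (working shown to 5 dp, full precision carried).
Station 2: N=176, proportions 0.13636, 0.06818, 0.11932, 0.11364, 0.08523, 0.09659, 0.10795, 0.14205, 0.13068, giving H' = 2.17469.
Difference = |1.81855 − 2.17469| = 0.35614, i.e. 0.36 to 2 decimal places.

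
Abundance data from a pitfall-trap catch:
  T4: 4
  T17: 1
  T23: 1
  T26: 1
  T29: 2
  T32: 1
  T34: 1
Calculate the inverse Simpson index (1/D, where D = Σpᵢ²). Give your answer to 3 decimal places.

4.840

Total N = 4+1+1+1+2+1+1 = 11, so the proportions are 0.3636364, 0.0909091, 0.0909091, 0.0909091, 0.1818182, 0.0909091, 0.0909091 (working shown to 7 dp, full precision carried).
D = 0.3636364² + 0.0909091² + 0.0909091² + 0.0909091² + 0.1818182² + 0.0909091² + 0.0909091² = 0.1322314 + 0.0082645 + 0.0082645 + 0.0082645 + 0.0330579 + 0.0082645 + 0.0082645 = 0.2066116.
So 1/D = 4.84000, i.e. 4.840 to 3 decimal places.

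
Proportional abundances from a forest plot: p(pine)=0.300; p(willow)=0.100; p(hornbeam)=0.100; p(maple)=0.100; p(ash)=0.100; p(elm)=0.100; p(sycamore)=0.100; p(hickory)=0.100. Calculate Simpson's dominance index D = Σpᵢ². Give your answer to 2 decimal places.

0.16

D = 0.3² + 0.1² + 0.1² + 0.1² + 0.1² + 0.1² + 0.1² + 0.1² = 0.0900 + 0.0100 + 0.0100 + 0.0100 + 0.0100 + 0.0100 + 0.0100 + 0.0100 = 0.1600 (working shown to 4 dp, full precision carried).
To 2 decimal places, D = 0.16.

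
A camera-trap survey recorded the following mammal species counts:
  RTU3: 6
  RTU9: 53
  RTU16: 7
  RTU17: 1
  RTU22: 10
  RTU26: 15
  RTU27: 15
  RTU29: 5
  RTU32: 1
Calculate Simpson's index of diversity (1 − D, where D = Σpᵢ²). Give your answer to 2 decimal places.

0.73

Total N = 6+53+7+1+10+15+15+5+1 = 113, so the proportions are 0.0531, 0.469, 0.0619, 0.0088, 0.0885, 0.1327, 0.1327, 0.0442, 0.0088 (working shown to 4 dp, full precision carried).
D = 0.0531² + 0.469² + 0.0619² + 0.0088² + 0.0885² + 0.1327² + 0.1327² + 0.0442² + 0.0088² = 0.0028 + 0.2200 + 0.0038 + 0.0001 + 0.0078 + 0.0176 + 0.0176 + 0.0020 + 0.0001 = 0.2718.
So 1 − D = 0.7282, i.e. 0.73 to 2 decimal places.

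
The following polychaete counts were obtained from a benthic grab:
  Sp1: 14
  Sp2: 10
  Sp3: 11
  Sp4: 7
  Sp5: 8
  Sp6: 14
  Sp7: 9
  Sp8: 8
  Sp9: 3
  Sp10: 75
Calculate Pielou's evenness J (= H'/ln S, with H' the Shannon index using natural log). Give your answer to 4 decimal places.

Total N = 14+10+11+7+8+14+9+8+3+75 = 159, so the proportions are 0.08805, 0.062893, 0.069182, 0.044025, 0.050314, 0.08805, 0.056604, 0.050314, 0.018868, 0.471698 (working shown to 6 dp, full precision carried).
H' = −Σ pᵢ ln pᵢ = −((-0.213949) + (-0.173982) + (-0.184787) + (-0.137490) + (-0.150413) + (-0.213949) + (-0.162548) + (-0.150413) + (-0.074911) + (-0.354442)) = 1.816884.
With S = 10 species, ln S = 2.302585, so J = 1.816884/2.302585 = 0.789063, i.e. 0.7891 to 4 decimal places.

0.7891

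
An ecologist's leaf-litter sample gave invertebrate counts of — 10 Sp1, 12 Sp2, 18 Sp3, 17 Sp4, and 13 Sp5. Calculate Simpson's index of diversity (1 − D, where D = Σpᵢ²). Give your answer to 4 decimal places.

Total N = 10+12+18+17+13 = 70, so the proportions are 0.142857, 0.171429, 0.257143, 0.242857, 0.185714 (working shown to 6 dp, full precision carried).
D = 0.142857² + 0.171429² + 0.257143² + 0.242857² + 0.185714² = 0.020408 + 0.029388 + 0.066122 + 0.058980 + 0.034490 = 0.209388.
So 1 − D = 0.790612, i.e. 0.7906 to 4 decimal places.

0.7906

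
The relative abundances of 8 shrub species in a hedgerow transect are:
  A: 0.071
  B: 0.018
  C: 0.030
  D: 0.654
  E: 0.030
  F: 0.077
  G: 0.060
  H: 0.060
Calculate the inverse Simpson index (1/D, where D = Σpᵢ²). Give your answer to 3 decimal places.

2.232

D = 0.071² + 0.018² + 0.03² + 0.654² + 0.03² + 0.077² + 0.06² + 0.06² = 0.005041 + 0.000324 + 0.000900 + 0.427716 + 0.000900 + 0.005929 + 0.003600 + 0.003600 = 0.448010 (working shown to 6 dp, full precision carried).
So 1/D = 2.23209, i.e. 2.232 to 3 decimal places.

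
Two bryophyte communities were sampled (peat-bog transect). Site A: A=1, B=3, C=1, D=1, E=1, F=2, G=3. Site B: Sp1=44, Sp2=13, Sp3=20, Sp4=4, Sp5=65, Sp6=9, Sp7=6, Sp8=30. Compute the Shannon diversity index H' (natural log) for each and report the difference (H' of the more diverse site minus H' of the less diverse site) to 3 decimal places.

0.071

Site A: N=12, proportions 0.083333, 0.25, 0.083333, 0.083333, 0.083333, 0.166667, 0.25, giving H' = 1.820076 (working shown to 6 dp, full precision carried).
Site B: N=191, proportions 0.230366, 0.068063, 0.104712, 0.020942, 0.340314, 0.04712, 0.031414, 0.157068, giving H' = 1.748581.
Difference = |1.820076 − 1.748581| = 0.071495, i.e. 0.071 to 3 decimal places.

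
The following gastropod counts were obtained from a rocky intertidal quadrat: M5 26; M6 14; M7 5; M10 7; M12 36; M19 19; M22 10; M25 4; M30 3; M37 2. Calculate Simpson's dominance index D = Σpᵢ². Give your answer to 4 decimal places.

0.1721

Total N = 26+14+5+7+36+19+10+4+3+2 = 126, so the proportions are 0.206349, 0.111111, 0.039683, 0.055556, 0.285714, 0.150794, 0.079365, 0.031746, 0.02381, 0.015873 (working shown to 6 dp, full precision carried).
D = 0.206349² + 0.111111² + 0.039683² + 0.055556² + 0.285714² + 0.150794² + 0.079365² + 0.031746² + 0.02381² + 0.015873² = 0.042580 + 0.012346 + 0.001575 + 0.003086 + 0.081633 + 0.022739 + 0.006299 + 0.001008 + 0.000567 + 0.000252 = 0.172084.
To 4 decimal places, D = 0.1721.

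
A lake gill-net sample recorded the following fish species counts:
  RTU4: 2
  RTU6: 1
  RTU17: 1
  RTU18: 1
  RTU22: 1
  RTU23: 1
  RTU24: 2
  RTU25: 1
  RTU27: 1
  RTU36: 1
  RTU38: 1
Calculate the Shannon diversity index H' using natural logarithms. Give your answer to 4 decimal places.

Total N = 2+1+1+1+1+1+2+1+1+1+1 = 13, so the proportions are 0.153846, 0.076923, 0.076923, 0.076923, 0.076923, 0.076923, 0.153846, 0.076923, 0.076923, 0.076923, 0.076923 (working shown to 6 dp, full precision carried).
Each pᵢ ln pᵢ term: 0.153846×(-1.871802)=-0.287970, 0.076923×(-2.564949)=-0.197304, 0.076923×(-2.564949)=-0.197304, 0.076923×(-2.564949)=-0.197304, 0.076923×(-2.564949)=-0.197304, 0.076923×(-2.564949)=-0.197304, 0.153846×(-1.871802)=-0.287970, 0.076923×(-2.564949)=-0.197304, 0.076923×(-2.564949)=-0.197304, 0.076923×(-2.564949)=-0.197304, 0.076923×(-2.564949)=-0.197304.
Sum = -2.351673, so H' = 2.3517.

2.3517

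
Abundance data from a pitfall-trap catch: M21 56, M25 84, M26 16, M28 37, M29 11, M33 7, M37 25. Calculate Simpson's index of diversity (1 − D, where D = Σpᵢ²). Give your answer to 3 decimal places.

Total N = 56+84+16+37+11+7+25 = 236, so the proportions are 0.23729, 0.35593, 0.0678, 0.15678, 0.04661, 0.02966, 0.10593 (working shown to 5 dp, full precision carried).
D = 0.23729² + 0.35593² + 0.0678² + 0.15678² + 0.04661² + 0.02966² + 0.10593² = 0.05631 + 0.12669 + 0.00460 + 0.02458 + 0.00217 + 0.00088 + 0.01122 = 0.22644.
So 1 − D = 0.77356, i.e. 0.774 to 3 decimal places.

0.774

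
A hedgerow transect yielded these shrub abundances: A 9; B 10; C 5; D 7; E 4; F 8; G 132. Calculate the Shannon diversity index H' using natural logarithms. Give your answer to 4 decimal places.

0.9866

Total N = 9+10+5+7+4+8+132 = 175, so the proportions are 0.051429, 0.057143, 0.028571, 0.04, 0.022857, 0.045714, 0.754286 (working shown to 6 dp, full precision carried).
Each pᵢ ln pᵢ term: 0.051429×(-2.967561)=-0.152617, 0.057143×(-2.862201)=-0.163554, 0.028571×(-3.555348)=-0.101581, 0.04×(-3.218876)=-0.128755, 0.022857×(-3.778492)=-0.086366, 0.045714×(-3.085344)=-0.141044, 0.754286×(-0.281984)=-0.212697.
Sum = -0.986615, so H' = 0.9866.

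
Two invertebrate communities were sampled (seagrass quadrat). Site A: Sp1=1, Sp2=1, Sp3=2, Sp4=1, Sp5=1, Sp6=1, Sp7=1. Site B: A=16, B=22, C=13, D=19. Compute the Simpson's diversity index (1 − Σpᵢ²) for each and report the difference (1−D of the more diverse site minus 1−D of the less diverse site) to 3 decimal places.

Site A: N=8, proportions 0.125, 0.125, 0.25, 0.125, 0.125, 0.125, 0.125, giving 1−D = 0.84375 (working shown to 5 dp, full precision carried).
Site B: N=70, proportions 0.22857, 0.31429, 0.18571, 0.27143, giving 1−D = 0.74082.
Difference = |0.84375 − 0.74082| = 0.10293, i.e. 0.103 to 3 decimal places.

0.103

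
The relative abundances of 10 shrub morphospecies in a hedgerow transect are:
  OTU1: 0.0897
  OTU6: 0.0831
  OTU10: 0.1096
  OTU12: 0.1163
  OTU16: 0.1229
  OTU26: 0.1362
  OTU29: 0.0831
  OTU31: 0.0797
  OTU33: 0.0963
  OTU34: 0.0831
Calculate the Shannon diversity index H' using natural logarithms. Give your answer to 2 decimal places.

Each pᵢ ln pᵢ term (working shown to 4 dp, full precision carried): 0.0897×(-2.4113)=-0.2163, 0.0831×(-2.4877)=-0.2067, 0.1096×(-2.2109)=-0.2423, 0.1163×(-2.1516)=-0.2502, 0.1229×(-2.0964)=-0.2576, 0.1362×(-1.9936)=-0.2715, 0.0831×(-2.4877)=-0.2067, 0.0797×(-2.5295)=-0.2016, 0.0963×(-2.3403)=-0.2254, 0.0831×(-2.4877)=-0.2067.
Sum = -2.2852, so H' = 2.29.

2.29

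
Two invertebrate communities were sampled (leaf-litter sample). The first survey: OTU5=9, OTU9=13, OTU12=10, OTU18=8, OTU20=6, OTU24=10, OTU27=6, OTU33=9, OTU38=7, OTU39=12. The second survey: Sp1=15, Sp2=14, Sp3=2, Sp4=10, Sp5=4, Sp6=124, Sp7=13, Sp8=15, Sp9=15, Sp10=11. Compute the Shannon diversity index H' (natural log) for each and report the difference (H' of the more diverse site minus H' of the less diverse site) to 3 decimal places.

The first survey: N=90, proportions 0.1, 0.144444, 0.111111, 0.088889, 0.066667, 0.111111, 0.066667, 0.1, 0.077778, 0.133333, giving H' = 2.271777 (working shown to 6 dp, full precision carried).
The second survey: N=223, proportions 0.067265, 0.06278, 0.008969, 0.044843, 0.017937, 0.556054, 0.058296, 0.067265, 0.067265, 0.049327, giving H' = 1.612542.
Difference = |2.271777 − 1.612542| = 0.659235, i.e. 0.659 to 3 decimal places.

0.659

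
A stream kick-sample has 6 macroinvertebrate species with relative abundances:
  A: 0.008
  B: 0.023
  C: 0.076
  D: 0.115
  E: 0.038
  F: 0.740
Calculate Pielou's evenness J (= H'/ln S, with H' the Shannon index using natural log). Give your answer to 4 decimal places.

0.5118

H' = −Σ pᵢ ln pᵢ = −((-0.038627) + (-0.086762) + (-0.195854) + (-0.248725) + (-0.124266) + (-0.222818)) = 0.917051 (working shown to 6 dp, full precision carried).
With S = 6 species, ln S = 1.791759, so J = 0.917051/1.791759 = 0.511816, i.e. 0.5118 to 4 decimal places.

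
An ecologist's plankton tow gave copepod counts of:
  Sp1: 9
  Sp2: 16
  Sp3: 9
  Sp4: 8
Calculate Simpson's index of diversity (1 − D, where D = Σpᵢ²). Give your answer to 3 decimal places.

0.727

Total N = 9+16+9+8 = 42, so the proportions are 0.21429, 0.38095, 0.21429, 0.19048 (working shown to 5 dp, full precision carried).
D = 0.21429² + 0.38095² + 0.21429² + 0.19048² = 0.04592 + 0.14512 + 0.04592 + 0.03628 = 0.27324.
So 1 − D = 0.72676, i.e. 0.727 to 3 decimal places.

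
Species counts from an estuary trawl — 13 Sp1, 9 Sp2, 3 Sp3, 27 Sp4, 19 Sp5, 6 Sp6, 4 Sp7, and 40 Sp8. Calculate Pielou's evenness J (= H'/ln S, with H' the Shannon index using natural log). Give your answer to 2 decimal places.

0.85

Total N = 13+9+3+27+19+6+4+40 = 121, so the proportions are 0.1074, 0.0744, 0.0248, 0.2231, 0.157, 0.0496, 0.0331, 0.3306 (working shown to 4 dp, full precision carried).
H' = −Σ pᵢ ln pᵢ = −((-0.2397) + (-0.1933) + (-0.0917) + (-0.3347) + (-0.2907) + (-0.1490) + (-0.1127) + (-0.3659)) = 1.7776.
With S = 8 species, ln S = 2.0794, so J = 1.7776/2.0794 = 0.8549, i.e. 0.85 to 2 decimal places.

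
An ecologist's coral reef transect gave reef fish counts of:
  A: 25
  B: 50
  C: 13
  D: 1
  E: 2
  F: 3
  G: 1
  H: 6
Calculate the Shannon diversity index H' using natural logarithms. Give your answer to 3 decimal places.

Total N = 25+50+13+1+2+3+1+6 = 101, so the proportions are 0.24752, 0.49505, 0.12871, 0.0099, 0.0198, 0.0297, 0.0099, 0.05941 (working shown to 5 dp, full precision carried).
Each pᵢ ln pᵢ term: 0.24752×(-1.39624)=-0.34561, 0.49505×(-0.70310)=-0.34807, 0.12871×(-2.05017)=-0.26388, 0.0099×(-4.61512)=-0.04569, 0.0198×(-3.92197)=-0.07766, 0.0297×(-3.51651)=-0.10445, 0.0099×(-4.61512)=-0.04569, 0.05941×(-2.82336)=-0.16772.
Sum = -1.39878, so H' = 1.399.

1.399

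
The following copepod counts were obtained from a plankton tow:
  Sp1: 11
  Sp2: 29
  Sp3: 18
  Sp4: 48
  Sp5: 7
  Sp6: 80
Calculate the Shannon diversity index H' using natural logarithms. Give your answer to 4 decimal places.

1.5007

Total N = 11+29+18+48+7+80 = 193, so the proportions are 0.056995, 0.150259, 0.093264, 0.248705, 0.036269, 0.414508 (working shown to 6 dp, full precision carried).
Each pᵢ ln pᵢ term: 0.056995×(-2.864795)=-0.163278, 0.150259×(-1.895394)=-0.284800, 0.093264×(-2.372318)=-0.221252, 0.248705×(-1.391489)=-0.346070, 0.036269×(-3.316780)=-0.120298, 0.414508×(-0.880664)=-0.365042.
Sum = -1.500741, so H' = 1.5007.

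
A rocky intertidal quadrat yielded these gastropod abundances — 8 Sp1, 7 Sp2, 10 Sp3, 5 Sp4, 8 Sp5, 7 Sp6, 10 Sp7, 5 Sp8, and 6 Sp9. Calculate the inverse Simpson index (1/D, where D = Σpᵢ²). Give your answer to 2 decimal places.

8.51

Total N = 8+7+10+5+8+7+10+5+6 = 66, so the proportions are 0.121212, 0.106061, 0.151515, 0.075758, 0.121212, 0.106061, 0.151515, 0.075758, 0.090909 (working shown to 6 dp, full precision carried).
D = 0.121212² + 0.106061² + 0.151515² + 0.075758² + 0.121212² + 0.106061² + 0.151515² + 0.075758² + 0.090909² = 0.014692 + 0.011249 + 0.022957 + 0.005739 + 0.014692 + 0.011249 + 0.022957 + 0.005739 + 0.008264 = 0.117539.
So 1/D = 8.5078, i.e. 8.51 to 2 decimal places.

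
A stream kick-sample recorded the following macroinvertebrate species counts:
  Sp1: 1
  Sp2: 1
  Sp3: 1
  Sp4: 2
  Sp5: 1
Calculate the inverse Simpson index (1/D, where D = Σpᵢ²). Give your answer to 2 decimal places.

Total N = 1+1+1+2+1 = 6, so the proportions are 0.166667, 0.166667, 0.166667, 0.333333, 0.166667 (working shown to 6 dp, full precision carried).
D = 0.166667² + 0.166667² + 0.166667² + 0.333333² + 0.166667² = 0.027778 + 0.027778 + 0.027778 + 0.111111 + 0.027778 = 0.222222.
So 1/D = 4.5000, i.e. 4.50 to 2 decimal places.

4.50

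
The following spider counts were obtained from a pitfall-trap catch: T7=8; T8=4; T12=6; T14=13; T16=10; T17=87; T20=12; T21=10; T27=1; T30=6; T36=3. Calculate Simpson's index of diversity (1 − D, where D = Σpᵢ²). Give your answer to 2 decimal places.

0.68

Total N = 8+4+6+13+10+87+12+10+1+6+3 = 160, so the proportions are 0.05, 0.025, 0.0375, 0.0813, 0.0625, 0.5437, 0.075, 0.0625, 0.0063, 0.0375, 0.0187 (working shown to 4 dp, full precision carried).
D = 0.05² + 0.025² + 0.0375² + 0.0813² + 0.0625² + 0.5437² + 0.075² + 0.0625² + 0.0063² + 0.0375² + 0.0187² = 0.0025 + 0.0006 + 0.0014 + 0.0066 + 0.0039 + 0.2957 + 0.0056 + 0.0039 + 0.0000 + 0.0014 + 0.0004 = 0.3220.
So 1 − D = 0.6780, i.e. 0.68 to 2 decimal places.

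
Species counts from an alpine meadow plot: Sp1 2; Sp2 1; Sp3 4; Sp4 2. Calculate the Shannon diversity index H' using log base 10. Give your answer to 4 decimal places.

Total N = 2+1+4+2 = 9, so the proportions are 0.222222, 0.111111, 0.444444, 0.222222 (working shown to 6 dp, full precision carried).
Each pᵢ log₁₀ pᵢ term: 0.222222×(-0.653213)=-0.145158, 0.111111×(-0.954243)=-0.106027, 0.444444×(-0.352183)=-0.156526, 0.222222×(-0.653213)=-0.145158.
Sum = -0.552869, so H' = 0.5529.

0.5529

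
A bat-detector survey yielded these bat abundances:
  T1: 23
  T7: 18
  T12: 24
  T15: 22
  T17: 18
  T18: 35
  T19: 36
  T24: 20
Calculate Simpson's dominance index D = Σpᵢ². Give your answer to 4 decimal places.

0.1343

Total N = 23+18+24+22+18+35+36+20 = 196, so the proportions are 0.117347, 0.091837, 0.122449, 0.112245, 0.091837, 0.178571, 0.183673, 0.102041 (working shown to 6 dp, full precision carried).
D = 0.117347² + 0.091837² + 0.122449² + 0.112245² + 0.091837² + 0.178571² + 0.183673² + 0.102041² = 0.013770 + 0.008434 + 0.014994 + 0.012599 + 0.008434 + 0.031888 + 0.033736 + 0.010412 = 0.134267.
To 4 decimal places, D = 0.1343.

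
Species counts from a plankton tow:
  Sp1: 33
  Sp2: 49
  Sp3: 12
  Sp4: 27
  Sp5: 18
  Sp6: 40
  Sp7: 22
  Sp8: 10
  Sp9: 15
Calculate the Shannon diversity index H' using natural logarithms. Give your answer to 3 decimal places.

Total N = 33+49+12+27+18+40+22+10+15 = 226, so the proportions are 0.14602, 0.21681, 0.0531, 0.11947, 0.07965, 0.17699, 0.09735, 0.04425, 0.06637 (working shown to 5 dp, full precision carried).
Each pᵢ ln pᵢ term: 0.14602×(-1.92403)=-0.28094, 0.21681×(-1.52871)=-0.33145, 0.0531×(-2.93563)=-0.15587, 0.11947×(-2.12470)=-0.25384, 0.07965×(-2.53016)=-0.20152, 0.17699×(-1.73166)=-0.30649, 0.09735×(-2.32949)=-0.22676, 0.04425×(-3.11795)=-0.13796, 0.06637×(-2.71248)=-0.18003.
Sum = -2.07486, so H' = 2.075.

2.075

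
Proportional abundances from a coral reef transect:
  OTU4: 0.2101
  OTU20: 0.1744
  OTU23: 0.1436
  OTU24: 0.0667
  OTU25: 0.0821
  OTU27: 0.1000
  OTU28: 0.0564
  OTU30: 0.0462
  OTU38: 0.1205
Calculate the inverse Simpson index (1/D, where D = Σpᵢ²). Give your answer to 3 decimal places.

7.342

D = 0.2101² + 0.1744² + 0.1436² + 0.0667² + 0.0821² + 0.1² + 0.0564² + 0.0462² + 0.1205² = 0.0441420 + 0.0304154 + 0.0206210 + 0.0044489 + 0.0067404 + 0.0100000 + 0.0031810 + 0.0021344 + 0.0145202 = 0.1362033 (working shown to 7 dp, full precision carried).
So 1/D = 7.34197, i.e. 7.342 to 3 decimal places.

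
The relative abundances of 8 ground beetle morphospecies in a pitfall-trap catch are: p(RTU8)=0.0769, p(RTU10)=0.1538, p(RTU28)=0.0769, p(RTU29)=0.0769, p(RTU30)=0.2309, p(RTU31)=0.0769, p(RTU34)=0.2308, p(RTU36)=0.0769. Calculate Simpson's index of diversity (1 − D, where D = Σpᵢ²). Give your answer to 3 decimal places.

D = 0.0769² + 0.1538² + 0.0769² + 0.0769² + 0.2309² + 0.0769² + 0.2308² + 0.0769² = 0.00591 + 0.02365 + 0.00591 + 0.00591 + 0.05331 + 0.00591 + 0.05327 + 0.00591 = 0.15981 (working shown to 5 dp, full precision carried).
So 1 − D = 0.84019, i.e. 0.840 to 3 decimal places.

0.840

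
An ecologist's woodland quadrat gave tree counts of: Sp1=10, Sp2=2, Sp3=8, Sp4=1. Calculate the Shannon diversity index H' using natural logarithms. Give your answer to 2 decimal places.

1.09

Total N = 10+2+8+1 = 21, so the proportions are 0.4762, 0.0952, 0.381, 0.0476 (working shown to 4 dp, full precision carried).
Each pᵢ ln pᵢ term: 0.4762×(-0.7419)=-0.3533, 0.0952×(-2.3514)=-0.2239, 0.381×(-0.9651)=-0.3676, 0.0476×(-3.0445)=-0.1450.
Sum = -1.0899, so H' = 1.09.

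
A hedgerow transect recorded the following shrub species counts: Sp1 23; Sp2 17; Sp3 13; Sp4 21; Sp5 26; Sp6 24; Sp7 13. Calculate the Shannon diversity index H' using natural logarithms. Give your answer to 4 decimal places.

Total N = 23+17+13+21+26+24+13 = 137, so the proportions are 0.167883, 0.124088, 0.094891, 0.153285, 0.189781, 0.175182, 0.094891 (working shown to 6 dp, full precision carried).
Each pᵢ ln pᵢ term: 0.167883×(-1.784487)=-0.299585, 0.124088×(-2.086768)=-0.258942, 0.094891×(-2.355032)=-0.223470, 0.153285×(-1.875458)=-0.287479, 0.189781×(-1.661884)=-0.315394, 0.175182×(-1.741927)=-0.305155, 0.094891×(-2.355032)=-0.223470.
Sum = -1.913496, so H' = 1.9135.

1.9135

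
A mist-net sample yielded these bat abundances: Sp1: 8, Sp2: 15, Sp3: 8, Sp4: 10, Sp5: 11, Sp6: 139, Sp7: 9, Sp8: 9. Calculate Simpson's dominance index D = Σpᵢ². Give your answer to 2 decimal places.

0.46

Total N = 8+15+8+10+11+139+9+9 = 209, so the proportions are 0.0383, 0.0718, 0.0383, 0.0478, 0.0526, 0.6651, 0.0431, 0.0431 (working shown to 4 dp, full precision carried).
D = 0.0383² + 0.0718² + 0.0383² + 0.0478² + 0.0526² + 0.6651² + 0.0431² + 0.0431² = 0.0015 + 0.0052 + 0.0015 + 0.0023 + 0.0028 + 0.4423 + 0.0019 + 0.0019 = 0.4592.
To 2 decimal places, D = 0.46.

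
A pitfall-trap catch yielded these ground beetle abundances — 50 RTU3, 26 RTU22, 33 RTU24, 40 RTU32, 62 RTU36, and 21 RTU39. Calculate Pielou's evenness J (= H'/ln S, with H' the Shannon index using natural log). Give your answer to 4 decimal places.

0.9636

Total N = 50+26+33+40+62+21 = 232, so the proportions are 0.215517, 0.112069, 0.142241, 0.172414, 0.267241, 0.090517 (working shown to 6 dp, full precision carried).
H' = −Σ pᵢ ln pᵢ = −((-0.330757) + (-0.245279) + (-0.277403) + (-0.303079) + (-0.352653) + (-0.217442)) = 1.726613.
With S = 6 species, ln S = 1.791759, so J = 1.726613/1.791759 = 0.963641, i.e. 0.9636 to 4 decimal places.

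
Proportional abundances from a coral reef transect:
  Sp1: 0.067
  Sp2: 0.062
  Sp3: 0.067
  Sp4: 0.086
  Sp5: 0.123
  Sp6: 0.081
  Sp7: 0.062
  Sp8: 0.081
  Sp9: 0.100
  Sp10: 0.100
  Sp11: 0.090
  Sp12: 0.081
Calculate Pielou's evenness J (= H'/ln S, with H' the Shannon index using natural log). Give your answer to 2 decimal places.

H' = −Σ pᵢ ln pᵢ = −((-0.1811) + (-0.1724) + (-0.1811) + (-0.2110) + (-0.2578) + (-0.2036) + (-0.1724) + (-0.2036) + (-0.2303) + (-0.2303) + (-0.2167) + (-0.2036)) = 2.4637 (working shown to 4 dp, full precision carried).
With S = 12 species, ln S = 2.4849, so J = 2.4637/2.4849 = 0.9915, i.e. 0.99 to 2 decimal places.

0.99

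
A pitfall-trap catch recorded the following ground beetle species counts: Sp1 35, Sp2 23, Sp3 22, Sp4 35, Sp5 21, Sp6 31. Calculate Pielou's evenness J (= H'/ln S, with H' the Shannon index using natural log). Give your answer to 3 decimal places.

0.987

Total N = 35+23+22+35+21+31 = 167, so the proportions are 0.20958, 0.13772, 0.13174, 0.20958, 0.12575, 0.18563 (working shown to 5 dp, full precision carried).
H' = −Σ pᵢ ln pᵢ = −((-0.32750) + (-0.27304) + (-0.26702) + (-0.32750) + (-0.26074) + (-0.31260)) = 1.76840.
With S = 6 species, ln S = 1.79176, so J = 1.76840/1.79176 = 0.98696, i.e. 0.987 to 3 decimal places.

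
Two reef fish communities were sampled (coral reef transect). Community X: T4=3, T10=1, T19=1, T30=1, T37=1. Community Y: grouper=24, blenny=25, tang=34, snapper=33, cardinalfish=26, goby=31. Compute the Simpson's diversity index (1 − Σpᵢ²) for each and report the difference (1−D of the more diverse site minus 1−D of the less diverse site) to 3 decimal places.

Community X: N=7, proportions 0.42857, 0.14286, 0.14286, 0.14286, 0.14286, giving 1−D = 0.73469 (working shown to 5 dp, full precision carried).
Community Y: N=173, proportions 0.13873, 0.14451, 0.19653, 0.19075, 0.15029, 0.17919, giving 1−D = 0.83016.
Difference = |0.73469 − 0.83016| = 0.09547, i.e. 0.095 to 3 decimal places.

0.095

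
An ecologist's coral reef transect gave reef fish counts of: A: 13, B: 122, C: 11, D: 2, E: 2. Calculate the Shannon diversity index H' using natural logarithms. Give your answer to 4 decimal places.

Total N = 13+122+11+2+2 = 150, so the proportions are 0.086667, 0.813333, 0.073333, 0.013333, 0.013333 (working shown to 6 dp, full precision carried).
Each pᵢ ln pᵢ term: 0.086667×(-2.445686)=-0.211959, 0.813333×(-0.206614)=-0.168046, 0.073333×(-2.612740)=-0.191601, 0.013333×(-4.317488)=-0.057567, 0.013333×(-4.317488)=-0.057567.
Sum = -0.686740, so H' = 0.6867.

0.6867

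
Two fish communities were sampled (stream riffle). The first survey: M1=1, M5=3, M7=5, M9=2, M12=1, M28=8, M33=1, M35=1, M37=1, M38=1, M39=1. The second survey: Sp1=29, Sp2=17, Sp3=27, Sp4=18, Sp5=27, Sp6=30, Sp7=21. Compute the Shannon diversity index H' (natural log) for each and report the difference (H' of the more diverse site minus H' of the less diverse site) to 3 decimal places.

0.120

The first survey: N=25, proportions 0.04, 0.12, 0.2, 0.08, 0.04, 0.32, 0.04, 0.04, 0.04, 0.04, 0.04, giving H' = 2.04428 (working shown to 5 dp, full precision carried).
The second survey: N=169, proportions 0.1716, 0.10059, 0.15976, 0.10651, 0.15976, 0.17751, 0.12426, giving H' = 1.92405.
Difference = |2.04428 − 1.92405| = 0.12023, i.e. 0.120 to 3 decimal places.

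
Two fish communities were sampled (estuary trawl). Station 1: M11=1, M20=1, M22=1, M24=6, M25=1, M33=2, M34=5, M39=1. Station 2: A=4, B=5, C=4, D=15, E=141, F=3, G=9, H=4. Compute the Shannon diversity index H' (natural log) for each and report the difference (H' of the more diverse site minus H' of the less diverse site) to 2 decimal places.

0.80

Station 1: N=18, proportions 0.0556, 0.0556, 0.0556, 0.3333, 0.0556, 0.1111, 0.2778, 0.0556, giving H' = 1.7690 (working shown to 4 dp, full precision carried).
Station 2: N=185, proportions 0.0216, 0.027, 0.0216, 0.0811, 0.7622, 0.0162, 0.0486, 0.0216, giving H' = 0.9709.
Difference = |1.7690 − 0.9709| = 0.7981, i.e. 0.80 to 2 decimal places.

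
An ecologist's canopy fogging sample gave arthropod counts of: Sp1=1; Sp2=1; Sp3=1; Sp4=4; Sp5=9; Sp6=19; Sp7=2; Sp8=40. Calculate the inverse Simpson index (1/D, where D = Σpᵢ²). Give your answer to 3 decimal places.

2.871

Total N = 1+1+1+4+9+19+2+40 = 77, so the proportions are 0.012987, 0.012987, 0.012987, 0.051948, 0.116883, 0.246753, 0.025974, 0.519481 (working shown to 6 dp, full precision carried).
D = 0.012987² + 0.012987² + 0.012987² + 0.051948² + 0.116883² + 0.246753² + 0.025974² + 0.519481² = 0.000169 + 0.000169 + 0.000169 + 0.002699 + 0.013662 + 0.060887 + 0.000675 + 0.269860 = 0.348288.
So 1/D = 2.87119, i.e. 2.871 to 3 decimal places.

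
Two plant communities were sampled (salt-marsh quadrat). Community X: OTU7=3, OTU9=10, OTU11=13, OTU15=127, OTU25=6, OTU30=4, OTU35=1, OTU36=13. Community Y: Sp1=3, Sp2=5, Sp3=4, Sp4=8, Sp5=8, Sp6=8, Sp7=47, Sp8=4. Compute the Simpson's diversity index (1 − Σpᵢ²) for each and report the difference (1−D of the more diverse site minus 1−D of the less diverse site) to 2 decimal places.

0.20

Community X: N=177, proportions 0.0169, 0.0565, 0.0734, 0.7175, 0.0339, 0.0226, 0.0056, 0.0734, giving 1−D = 0.4692 (working shown to 4 dp, full precision carried).
Community Y: N=87, proportions 0.0345, 0.0575, 0.046, 0.092, 0.092, 0.092, 0.5402, 0.046, giving 1−D = 0.6741.
Difference = |0.4692 − 0.6741| = 0.2049, i.e. 0.20 to 2 decimal places.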